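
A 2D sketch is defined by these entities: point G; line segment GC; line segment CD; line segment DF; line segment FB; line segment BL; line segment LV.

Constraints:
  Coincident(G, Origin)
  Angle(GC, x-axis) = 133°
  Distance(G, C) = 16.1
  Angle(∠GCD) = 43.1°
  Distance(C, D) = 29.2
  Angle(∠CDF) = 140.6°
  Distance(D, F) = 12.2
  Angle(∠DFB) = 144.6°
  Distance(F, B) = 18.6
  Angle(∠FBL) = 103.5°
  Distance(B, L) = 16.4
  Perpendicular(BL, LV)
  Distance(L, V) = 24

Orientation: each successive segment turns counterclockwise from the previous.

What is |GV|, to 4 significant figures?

6.032

G is at the origin; GC runs at 133.0° with length 16.1, so C = (-10.98, 11.77). ∠GCD = 43.1° gives CD at -90.10° from the x-axis; with |CD| = 29.2, D = (-11.03, -17.43). ∠CDF = 140.6° gives DF at -50.70° from the x-axis; with |DF| = 12.2, F = (-3.304, -26.87). ∠DFB = 144.6° gives FB at -15.30° from the x-axis; with |FB| = 18.6, B = (14.64, -31.77). ∠FBL = 103.5° gives BL at 61.20° from the x-axis; with |BL| = 16.4, L = (22.54, -17.40). BL is perpendicular to LV, so LV runs at 151.2°; with |LV| = 24.0, V = (1.506, -5.841). Then |GV| = |V − G| = 6.032.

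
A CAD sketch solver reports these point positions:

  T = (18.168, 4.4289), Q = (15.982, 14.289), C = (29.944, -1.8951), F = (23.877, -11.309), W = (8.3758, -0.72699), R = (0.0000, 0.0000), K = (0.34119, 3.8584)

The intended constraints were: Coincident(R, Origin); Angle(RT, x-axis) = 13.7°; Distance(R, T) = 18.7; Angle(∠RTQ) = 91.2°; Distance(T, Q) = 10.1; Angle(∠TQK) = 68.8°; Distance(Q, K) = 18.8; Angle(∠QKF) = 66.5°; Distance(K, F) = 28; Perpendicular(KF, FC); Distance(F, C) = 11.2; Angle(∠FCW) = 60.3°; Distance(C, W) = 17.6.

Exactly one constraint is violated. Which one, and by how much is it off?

Distance(C, W) = 17.6 — off by 4.00.

R = (0.00, 0.00) ✓; RT at 13.70° ✓; |RT| = 18.70 ✓; ∠RTQ = 91.20° ✓; |TQ| = 10.10 ✓; ∠TQK = 68.80° ✓; |QK| = 18.80 ✓; ∠QKF = 66.50° ✓; |KF| = 28.00 ✓; ∠(KF, FC) = 90.00° ✓; |FC| = 11.20 ✓; ∠FCW = 60.30° ✓; |CW| = 21.60 ✗.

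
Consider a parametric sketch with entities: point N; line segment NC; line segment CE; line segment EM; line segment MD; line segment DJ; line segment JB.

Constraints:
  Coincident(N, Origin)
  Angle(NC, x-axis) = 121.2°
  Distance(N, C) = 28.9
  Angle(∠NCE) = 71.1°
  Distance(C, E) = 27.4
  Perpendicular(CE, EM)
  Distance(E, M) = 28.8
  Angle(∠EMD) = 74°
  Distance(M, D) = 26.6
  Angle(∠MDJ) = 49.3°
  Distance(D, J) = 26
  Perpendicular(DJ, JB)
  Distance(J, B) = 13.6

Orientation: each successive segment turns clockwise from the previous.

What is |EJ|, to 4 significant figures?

8.154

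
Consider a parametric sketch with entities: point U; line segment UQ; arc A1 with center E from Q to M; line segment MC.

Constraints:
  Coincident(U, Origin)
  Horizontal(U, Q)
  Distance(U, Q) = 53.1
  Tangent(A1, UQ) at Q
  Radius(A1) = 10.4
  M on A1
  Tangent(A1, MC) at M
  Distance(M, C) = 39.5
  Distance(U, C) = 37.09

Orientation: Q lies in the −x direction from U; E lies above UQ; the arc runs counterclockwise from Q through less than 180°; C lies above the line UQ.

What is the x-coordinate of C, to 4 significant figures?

-18.52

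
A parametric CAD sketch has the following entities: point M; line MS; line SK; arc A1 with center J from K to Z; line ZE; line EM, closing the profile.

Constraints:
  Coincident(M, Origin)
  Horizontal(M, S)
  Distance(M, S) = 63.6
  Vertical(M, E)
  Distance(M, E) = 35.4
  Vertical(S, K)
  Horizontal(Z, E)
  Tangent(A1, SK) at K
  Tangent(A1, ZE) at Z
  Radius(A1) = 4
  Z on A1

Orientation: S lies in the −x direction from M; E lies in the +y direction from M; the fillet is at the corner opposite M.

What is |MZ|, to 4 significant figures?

69.32

M is at the origin; M and S share the same y with |MS| = 63.6 and S on the −x side, so S = (-63.60, 0.000). ME is vertical with |ME| = 35.4 and E on the +y side, so E = (0.000, 35.40). The virtual corner opposite M is at (-63.60, 35.40). Tangency of A1 to SK means the radius JK is perpendicular to SK and the tangent condition forces JZ to be normal to ZE, with radius 4.0, so the center J sits 4.0 in from both sides at J = (-59.60, 31.40). That places the tangent points at K = (-63.60, 31.40) on SK and Z = (-59.60, 35.40) on ZE. Then |MZ| = |Z − M| = 69.32.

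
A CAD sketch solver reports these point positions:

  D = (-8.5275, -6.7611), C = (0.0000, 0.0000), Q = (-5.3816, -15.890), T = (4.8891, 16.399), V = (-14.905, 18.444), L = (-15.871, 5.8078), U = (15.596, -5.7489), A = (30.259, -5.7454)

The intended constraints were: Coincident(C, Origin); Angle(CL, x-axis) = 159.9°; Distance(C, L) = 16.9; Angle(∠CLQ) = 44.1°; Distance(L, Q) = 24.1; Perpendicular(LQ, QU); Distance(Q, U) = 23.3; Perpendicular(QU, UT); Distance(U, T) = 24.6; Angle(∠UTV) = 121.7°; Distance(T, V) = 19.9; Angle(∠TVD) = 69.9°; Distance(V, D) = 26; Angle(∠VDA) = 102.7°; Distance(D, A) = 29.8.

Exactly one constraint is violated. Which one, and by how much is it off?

Distance(D, A) = 29.8 — off by 9.00.

C = (0.00, 0.00) ✓; CL at 159.9° ✓; |CL| = 16.90 ✓; ∠CLQ = 44.10° ✓; |LQ| = 24.10 ✓; ∠(LQ, QU) = 90.00° ✓; |QU| = 23.30 ✓; ∠(QU, UT) = 90.00° ✓; |UT| = 24.60 ✓; ∠UTV = 121.7° ✓; |TV| = 19.90 ✓; ∠TVD = 69.90° ✓; |VD| = 26.00 ✓; ∠VDA = 102.7° ✓; |DA| = 38.80 ✗.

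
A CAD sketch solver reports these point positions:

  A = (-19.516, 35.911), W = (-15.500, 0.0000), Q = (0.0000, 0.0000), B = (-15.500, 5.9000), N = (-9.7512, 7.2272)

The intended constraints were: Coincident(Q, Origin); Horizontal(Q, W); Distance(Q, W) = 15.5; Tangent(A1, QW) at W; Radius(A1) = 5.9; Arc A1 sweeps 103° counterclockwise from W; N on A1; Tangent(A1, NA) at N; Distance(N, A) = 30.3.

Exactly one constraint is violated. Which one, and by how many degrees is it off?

Tangent(A1, NA) at N — off by 5.80°.

Q = (0.00, 0.00) ✓; Q.y = 0.00, W.y = 0.00 ✓; |QW| = 15.50 ✓; ∠(BW, WQ) = 90.00° ✓; |BW| = 5.900 ✓; bearing(B→N) − bearing(B→W) = 103.0° ✓; |BN| = 5.900 ✓; ∠(BN, NA) = 84.20° ✗; |NA| = 30.30 ✓.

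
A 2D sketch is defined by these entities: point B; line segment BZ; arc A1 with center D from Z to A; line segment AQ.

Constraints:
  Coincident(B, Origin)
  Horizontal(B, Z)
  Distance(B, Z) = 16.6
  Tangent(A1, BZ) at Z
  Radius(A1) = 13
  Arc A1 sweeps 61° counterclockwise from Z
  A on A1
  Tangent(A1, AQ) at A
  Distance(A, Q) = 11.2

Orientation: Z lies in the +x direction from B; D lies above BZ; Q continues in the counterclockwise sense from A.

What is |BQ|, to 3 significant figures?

37.3

On A1, Z sits at bearing -90° from D; a 61° counterclockwise sweep puts A at bearing -29°, so A = D + 13.0·(cos -29°, sin -29°) = (28.0, 6.70). The tangent condition forces DA to be normal to AQ, so AQ runs along (−sin -29°, cos -29°); with |AQ| = 11.2, Q = (33.4, 16.5). Then |BQ| = |Q − B| = 37.3.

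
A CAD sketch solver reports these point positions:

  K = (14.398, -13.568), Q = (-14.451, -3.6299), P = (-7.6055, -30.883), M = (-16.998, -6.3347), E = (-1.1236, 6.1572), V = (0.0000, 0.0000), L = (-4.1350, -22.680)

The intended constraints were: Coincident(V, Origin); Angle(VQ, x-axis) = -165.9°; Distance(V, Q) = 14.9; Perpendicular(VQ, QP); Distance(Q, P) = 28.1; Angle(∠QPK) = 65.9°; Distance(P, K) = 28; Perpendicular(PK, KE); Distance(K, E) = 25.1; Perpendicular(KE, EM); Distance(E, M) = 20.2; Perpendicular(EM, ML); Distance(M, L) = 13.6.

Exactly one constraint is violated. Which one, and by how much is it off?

Distance(M, L) = 13.6 — off by 7.20.

V = (0.00, 0.00) ✓; VQ at -165.9° ✓; |VQ| = 14.90 ✓; ∠(VQ, QP) = 90.00° ✓; |QP| = 28.10 ✓; ∠QPK = 65.90° ✓; |PK| = 28.00 ✓; ∠(PK, KE) = 90.00° ✓; |KE| = 25.10 ✓; ∠(KE, EM) = 90.00° ✓; |EM| = 20.20 ✓; ∠(EM, ML) = 90.00° ✓; |ML| = 20.80 ✗.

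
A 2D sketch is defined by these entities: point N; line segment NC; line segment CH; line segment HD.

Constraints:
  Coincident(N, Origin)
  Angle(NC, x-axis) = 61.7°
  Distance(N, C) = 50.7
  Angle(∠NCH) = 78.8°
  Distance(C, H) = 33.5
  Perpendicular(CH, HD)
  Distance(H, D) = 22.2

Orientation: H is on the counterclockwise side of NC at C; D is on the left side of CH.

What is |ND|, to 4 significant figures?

36.30

∠NCH = 78.8°, so CH runs at 61.7° + (180° − 78.8°) = 162.9° from the x-axis; with |CH| = 33.5, H = C + 33.5·(cos 162.9°, sin 162.9°) = (-7.983, 54.49). CH is perpendicular to HD; with |HD| = 22.2 on the left of CH, D = H + 22.2·(-0.2940, -0.9558) = (-14.51, 33.27). Then |ND| = |D − N| = 36.30.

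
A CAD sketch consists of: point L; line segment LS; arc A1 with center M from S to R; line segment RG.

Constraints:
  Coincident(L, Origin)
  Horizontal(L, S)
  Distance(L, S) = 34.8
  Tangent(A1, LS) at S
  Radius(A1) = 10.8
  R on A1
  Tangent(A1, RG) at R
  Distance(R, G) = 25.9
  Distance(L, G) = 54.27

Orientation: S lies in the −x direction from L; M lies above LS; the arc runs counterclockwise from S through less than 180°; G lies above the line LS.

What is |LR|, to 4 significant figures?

30.06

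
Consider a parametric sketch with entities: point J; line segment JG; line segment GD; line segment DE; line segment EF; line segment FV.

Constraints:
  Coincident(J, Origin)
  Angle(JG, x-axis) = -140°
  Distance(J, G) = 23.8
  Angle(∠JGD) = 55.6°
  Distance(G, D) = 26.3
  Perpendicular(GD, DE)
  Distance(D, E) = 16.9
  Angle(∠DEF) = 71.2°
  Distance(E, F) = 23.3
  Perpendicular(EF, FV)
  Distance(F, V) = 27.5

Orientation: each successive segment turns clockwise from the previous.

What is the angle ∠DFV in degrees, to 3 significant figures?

48.1°

J is at the origin; JG runs at -140.0° with length 23.8, so G = (-18.2, -15.3). ∠JGD = 55.6° gives GD at 95.6° from the x-axis; with |GD| = 26.3, D = (-20.8, 10.9). The perpendicularity gives DE at right angles to GD, so DE runs at 5.60°; with |DE| = 16.9, E = (-3.98, 12.5). ∠DEF = 71.2° gives EF at -103° from the x-axis; with |EF| = 23.3, F = (-9.30, -10.2). The perpendicularity gives FV at right angles to EF, so FV runs at 167°; with |FV| = 27.5, V = (-36.1, -3.88). Then cos ∠DFV = FD·FV / (|FD||FV|), giving 48.1°.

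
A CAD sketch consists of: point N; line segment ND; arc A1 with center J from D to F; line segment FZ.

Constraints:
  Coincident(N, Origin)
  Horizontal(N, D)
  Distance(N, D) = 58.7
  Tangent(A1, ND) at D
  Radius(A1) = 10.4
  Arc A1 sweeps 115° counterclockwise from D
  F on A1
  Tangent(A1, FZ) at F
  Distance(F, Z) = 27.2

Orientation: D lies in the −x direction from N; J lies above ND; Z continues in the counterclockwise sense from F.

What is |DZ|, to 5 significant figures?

39.501

N is at the origin; ND is horizontal with |ND| = 58.7 and D on the −x side, so D = (-58.700, 0.0000). Since A1 is tangent to ND there, JD ⟂ ND, so J = D + (0, 10.4) = (-58.700, 10.400). On A1, D sits at bearing -90° from J; a 115° counterclockwise sweep puts F at bearing 25°, so F = J + 10.4·(cos 25°, sin 25°) = (-49.274, 14.795). The tangent condition forces JF to be normal to FZ, so FZ runs along (−sin 25°, cos 25°); with |FZ| = 27.2, Z = (-60.770, 39.447). Then |DZ| = |Z − D| = 39.501.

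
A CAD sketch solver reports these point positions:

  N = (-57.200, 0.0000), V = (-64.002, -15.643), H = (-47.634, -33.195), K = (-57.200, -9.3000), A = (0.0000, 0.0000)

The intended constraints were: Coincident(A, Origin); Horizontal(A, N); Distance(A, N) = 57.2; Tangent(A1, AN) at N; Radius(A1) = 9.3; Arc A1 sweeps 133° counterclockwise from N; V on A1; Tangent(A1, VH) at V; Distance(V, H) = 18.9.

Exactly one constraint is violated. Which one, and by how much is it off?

Distance(V, H) = 18.9 — off by 5.10.

A = (0.00, 0.00) ✓; A.y = 0.00, N.y = 0.00 ✓; |AN| = 57.20 ✓; ∠(KN, NA) = 90.00° ✓; |KN| = 9.300 ✓; bearing(K→V) − bearing(K→N) = 133.0° ✓; |KV| = 9.301 ✓; ∠(KV, VH) = 90.00° ✓; |VH| = 24.00 ✗.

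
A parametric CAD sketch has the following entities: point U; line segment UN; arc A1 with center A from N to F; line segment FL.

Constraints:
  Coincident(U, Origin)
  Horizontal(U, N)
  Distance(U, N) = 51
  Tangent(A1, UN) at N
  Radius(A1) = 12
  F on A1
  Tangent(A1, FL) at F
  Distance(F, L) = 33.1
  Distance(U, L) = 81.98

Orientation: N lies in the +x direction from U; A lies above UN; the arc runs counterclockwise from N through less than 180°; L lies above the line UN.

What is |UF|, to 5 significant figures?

63.244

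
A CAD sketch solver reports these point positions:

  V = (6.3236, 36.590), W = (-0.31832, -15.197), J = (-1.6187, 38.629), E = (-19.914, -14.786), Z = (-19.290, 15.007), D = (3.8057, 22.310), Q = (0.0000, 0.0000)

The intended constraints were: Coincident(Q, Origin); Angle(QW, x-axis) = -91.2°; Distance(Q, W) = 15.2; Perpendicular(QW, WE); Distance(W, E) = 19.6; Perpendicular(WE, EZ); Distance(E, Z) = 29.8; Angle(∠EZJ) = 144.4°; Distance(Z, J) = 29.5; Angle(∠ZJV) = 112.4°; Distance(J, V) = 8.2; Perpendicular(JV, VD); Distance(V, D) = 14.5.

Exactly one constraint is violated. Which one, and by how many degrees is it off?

Perpendicular(JV, VD) — off by 4.40°.

Q = (0.00, 0.00) ✓; QW at -91.20° ✓; |QW| = 15.20 ✓; ∠(QW, WE) = 90.00° ✓; |WE| = 19.60 ✓; ∠(WE, EZ) = 90.00° ✓; |EZ| = 29.80 ✓; ∠EZJ = 144.4° ✓; |ZJ| = 29.50 ✓; ∠ZJV = 112.4° ✓; |JV| = 8.200 ✓; ∠(JV, VD) = 85.60° ✗; |VD| = 14.50 ✓.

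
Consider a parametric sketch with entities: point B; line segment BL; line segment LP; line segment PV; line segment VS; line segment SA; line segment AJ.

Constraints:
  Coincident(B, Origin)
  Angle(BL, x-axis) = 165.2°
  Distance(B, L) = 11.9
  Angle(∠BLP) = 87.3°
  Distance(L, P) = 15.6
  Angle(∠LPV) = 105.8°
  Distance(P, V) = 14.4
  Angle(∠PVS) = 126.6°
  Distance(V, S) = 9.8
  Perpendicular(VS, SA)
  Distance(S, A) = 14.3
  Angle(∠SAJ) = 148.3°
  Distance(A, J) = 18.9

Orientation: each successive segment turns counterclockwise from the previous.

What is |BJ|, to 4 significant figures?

17.41

B is at the origin; BL runs at 165.2° with length 11.9, so L = (-11.51, 3.040). ∠BLP = 87.3° gives LP at -102.1° from the x-axis; with |LP| = 15.6, P = (-14.78, -12.21). ∠LPV = 105.8° gives PV at -27.90° from the x-axis; with |PV| = 14.4, V = (-2.049, -18.95). ∠PVS = 126.6° gives VS at 25.50° from the x-axis; with |VS| = 9.8, S = (6.796, -14.73). The perpendicularity gives SA at right angles to VS, so SA runs at 115.5°; with |SA| = 14.3, A = (0.6400, -1.826). ∠SAJ = 148.3° gives AJ at 147.2° from the x-axis; with |AJ| = 18.9, J = (-15.25, 8.412). Then |BJ| = |J − B| = 17.41.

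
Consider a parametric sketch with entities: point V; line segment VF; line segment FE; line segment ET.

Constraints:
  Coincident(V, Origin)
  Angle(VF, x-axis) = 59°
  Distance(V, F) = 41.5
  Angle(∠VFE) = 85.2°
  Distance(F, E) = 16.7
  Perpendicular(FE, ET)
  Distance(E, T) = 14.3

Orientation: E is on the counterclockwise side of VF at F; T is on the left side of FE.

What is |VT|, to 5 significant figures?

30.115

∠VFE = 85.2°, so FE runs at 59.0° + (180° − 85.2°) = 153.80° from the x-axis; with |FE| = 16.7, E = F + 16.7·(cos 153.80°, sin 153.80°) = (6.3899, 42.946). The perpendicularity gives ET at right angles to FE; with |ET| = 14.3 on the left of FE, T = E + 14.3·(-0.44151, -0.89726) = (0.076332, 30.115). Then |VT| = |T − V| = 30.115.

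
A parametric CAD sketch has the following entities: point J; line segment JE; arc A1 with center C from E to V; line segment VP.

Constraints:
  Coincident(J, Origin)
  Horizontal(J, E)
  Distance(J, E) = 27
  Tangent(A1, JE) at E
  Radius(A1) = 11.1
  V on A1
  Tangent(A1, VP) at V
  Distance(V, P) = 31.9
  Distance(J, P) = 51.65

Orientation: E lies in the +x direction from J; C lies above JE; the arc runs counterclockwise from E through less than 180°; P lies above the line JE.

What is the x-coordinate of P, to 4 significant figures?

25.62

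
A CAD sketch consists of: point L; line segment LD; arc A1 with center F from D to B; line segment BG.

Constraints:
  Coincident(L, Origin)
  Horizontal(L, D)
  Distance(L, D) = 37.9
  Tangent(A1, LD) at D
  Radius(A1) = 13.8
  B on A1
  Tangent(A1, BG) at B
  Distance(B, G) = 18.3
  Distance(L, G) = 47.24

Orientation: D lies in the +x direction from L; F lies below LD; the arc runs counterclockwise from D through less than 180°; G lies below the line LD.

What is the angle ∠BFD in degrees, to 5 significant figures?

109.47°

L is at the origin; LD is horizontal with |LD| = 37.9 and D on the +x side, so D = (37.900, 0.0000). A1 meets LD tangentially, so FD is at right angles to LD, so F = D + (0, -13.8) = (37.900, -13.800). Since FB ⟂ BG (tangency), |FG| = √(13.8² + 18.3²) = 22.920 regardless of where B sits on A1. So G lies on both circle(L, 47.24) and circle(F, 22.920); the below-LD intersection is G = (30.991, -35.654). B is the foot of the tangent from G: B = (24.890, -18.401).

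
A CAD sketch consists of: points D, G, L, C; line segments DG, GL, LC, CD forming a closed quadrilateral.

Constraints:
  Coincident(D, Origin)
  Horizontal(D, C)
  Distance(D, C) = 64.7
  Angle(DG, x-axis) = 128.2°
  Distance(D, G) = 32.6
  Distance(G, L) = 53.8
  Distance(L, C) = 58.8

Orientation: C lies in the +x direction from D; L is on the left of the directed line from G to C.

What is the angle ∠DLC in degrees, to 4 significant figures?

69.02°

Checks: |GL| = 53.80 ✓; |LC| = 58.80 ✓.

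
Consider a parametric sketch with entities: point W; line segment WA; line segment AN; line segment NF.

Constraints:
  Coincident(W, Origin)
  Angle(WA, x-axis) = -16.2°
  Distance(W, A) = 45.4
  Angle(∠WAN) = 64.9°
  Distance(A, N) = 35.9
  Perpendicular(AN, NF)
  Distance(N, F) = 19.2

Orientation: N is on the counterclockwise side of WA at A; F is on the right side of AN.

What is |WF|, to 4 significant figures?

62.57

W is at the origin; WA runs at -16.2° with length 45.4, so A = 45.4·(cos -16.2°, sin -16.2°) = (43.60, -12.67). ∠WAN = 64.9°, so AN runs at -16.2° + (180° − 64.9°) = 98.90° from the x-axis; with |AN| = 35.9, N = A + 35.9·(cos 98.90°, sin 98.90°) = (38.04, 22.80). The perpendicularity gives NF at right angles to AN; with |NF| = 19.2 on the right of AN, F = N + 19.2·(0.9880, 0.1547) = (57.01, 25.77). Then |WF| = |F − W| = 62.57.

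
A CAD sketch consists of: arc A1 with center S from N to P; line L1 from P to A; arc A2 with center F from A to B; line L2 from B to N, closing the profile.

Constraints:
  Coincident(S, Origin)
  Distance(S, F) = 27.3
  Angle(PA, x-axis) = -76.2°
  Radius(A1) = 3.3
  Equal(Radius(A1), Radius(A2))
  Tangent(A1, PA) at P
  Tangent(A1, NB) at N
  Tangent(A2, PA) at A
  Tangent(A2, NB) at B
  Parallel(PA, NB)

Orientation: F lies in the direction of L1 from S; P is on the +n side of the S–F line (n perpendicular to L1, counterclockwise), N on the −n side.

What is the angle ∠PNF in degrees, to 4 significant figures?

83.11°

The slot axis is L1's direction at -76.2°, so u = (cos -76.2°, sin -76.2°) = (0.2385, -0.9711) and n = (−sin -76.2°, cos -76.2°) = (0.9711, 0.2385). S is at the origin and F lies 27.3 along u from S, so F = 27.3·u = (6.512, -26.51). Tangency of A1 to both parallel lines with radius 3.3 puts P and N at S ± 3.3·n: P = (3.205, 0.7872), N = (-3.205, -0.7872). Then cos ∠PNF = NP·NF / (|NP||NF|), giving 83.11°.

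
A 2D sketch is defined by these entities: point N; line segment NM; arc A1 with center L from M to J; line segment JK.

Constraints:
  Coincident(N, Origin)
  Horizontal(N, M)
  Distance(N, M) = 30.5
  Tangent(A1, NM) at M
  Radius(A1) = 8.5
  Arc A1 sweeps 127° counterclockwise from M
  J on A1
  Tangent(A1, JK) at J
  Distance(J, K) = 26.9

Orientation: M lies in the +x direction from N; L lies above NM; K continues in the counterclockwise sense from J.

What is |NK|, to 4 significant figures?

40.95

On A1, M sits at bearing -90° from L; a 127° counterclockwise sweep puts J at bearing 37°, so J = L + 8.5·(cos 37°, sin 37°) = (37.29, 13.62). Since A1 is tangent to JK there, LJ ⟂ JK, so JK runs along (−sin 37°, cos 37°); with |JK| = 26.9, K = (21.10, 35.10). Then |NK| = |K − N| = 40.95.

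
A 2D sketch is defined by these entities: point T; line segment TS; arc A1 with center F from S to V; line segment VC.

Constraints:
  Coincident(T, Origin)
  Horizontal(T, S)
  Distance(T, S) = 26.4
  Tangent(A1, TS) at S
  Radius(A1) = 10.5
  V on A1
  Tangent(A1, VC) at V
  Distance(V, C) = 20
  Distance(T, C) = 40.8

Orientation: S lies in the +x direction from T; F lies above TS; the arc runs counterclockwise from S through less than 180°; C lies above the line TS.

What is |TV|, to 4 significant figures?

38.74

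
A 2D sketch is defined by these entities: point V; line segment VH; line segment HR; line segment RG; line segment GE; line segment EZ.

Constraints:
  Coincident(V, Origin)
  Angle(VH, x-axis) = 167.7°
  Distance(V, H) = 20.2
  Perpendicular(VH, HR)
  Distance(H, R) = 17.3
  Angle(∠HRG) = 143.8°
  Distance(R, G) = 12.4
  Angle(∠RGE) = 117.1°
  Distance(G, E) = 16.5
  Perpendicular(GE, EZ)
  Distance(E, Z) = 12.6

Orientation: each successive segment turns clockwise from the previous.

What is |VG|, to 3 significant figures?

30.2

V is at the origin; VH runs at 167.7° with length 20.2, so H = (-19.7, 4.30). VH is perpendicular to HR, so HR runs at 77.7°; with |HR| = 17.3, R = (-16.1, 21.2). ∠HRG = 143.8° gives RG at 41.5° from the x-axis; with |RG| = 12.4, G = (-6.76, 29.4). Then |VG| = |G − V| = 30.2.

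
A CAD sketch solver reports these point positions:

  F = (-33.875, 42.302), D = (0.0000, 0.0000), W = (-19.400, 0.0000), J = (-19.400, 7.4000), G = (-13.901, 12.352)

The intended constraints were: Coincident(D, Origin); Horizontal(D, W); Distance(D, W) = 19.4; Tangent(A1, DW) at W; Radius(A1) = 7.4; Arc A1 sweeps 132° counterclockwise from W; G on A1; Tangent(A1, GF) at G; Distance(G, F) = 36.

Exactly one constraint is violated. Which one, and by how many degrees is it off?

Tangent(A1, GF) at G — off by 8.30°.

D = (0.00, 0.00) ✓; D.y = 0.00, W.y = 0.00 ✓; |DW| = 19.40 ✓; ∠(JW, WD) = 90.00° ✓; |JW| = 7.400 ✓; bearing(J→G) − bearing(J→W) = 132.0° ✓; |JG| = 7.400 ✓; ∠(JG, GF) = 98.30° ✗; |GF| = 36.00 ✓.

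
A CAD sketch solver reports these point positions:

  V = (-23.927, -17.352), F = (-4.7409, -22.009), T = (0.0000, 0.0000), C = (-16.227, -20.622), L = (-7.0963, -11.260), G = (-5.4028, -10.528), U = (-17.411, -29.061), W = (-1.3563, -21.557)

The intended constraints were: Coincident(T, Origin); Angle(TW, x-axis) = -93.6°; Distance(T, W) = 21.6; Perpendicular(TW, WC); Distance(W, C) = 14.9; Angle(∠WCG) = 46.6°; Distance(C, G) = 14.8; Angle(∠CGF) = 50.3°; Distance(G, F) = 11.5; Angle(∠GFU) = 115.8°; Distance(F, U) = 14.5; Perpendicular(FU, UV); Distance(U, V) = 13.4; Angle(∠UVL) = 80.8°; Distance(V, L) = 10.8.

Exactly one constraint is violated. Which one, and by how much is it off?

Distance(V, L) = 10.8 — off by 7.10.

T = (0.00, 0.00) ✓; TW at -93.60° ✓; |TW| = 21.60 ✓; ∠(TW, WC) = 90.00° ✓; |WC| = 14.90 ✓; ∠WCG = 46.60° ✓; |CG| = 14.80 ✓; ∠CGF = 50.30° ✓; |GF| = 11.50 ✓; ∠GFU = 115.8° ✓; |FU| = 14.50 ✓; ∠(FU, UV) = 90.00° ✓; |UV| = 13.40 ✓; ∠UVL = 80.80° ✓; |VL| = 17.90 ✗.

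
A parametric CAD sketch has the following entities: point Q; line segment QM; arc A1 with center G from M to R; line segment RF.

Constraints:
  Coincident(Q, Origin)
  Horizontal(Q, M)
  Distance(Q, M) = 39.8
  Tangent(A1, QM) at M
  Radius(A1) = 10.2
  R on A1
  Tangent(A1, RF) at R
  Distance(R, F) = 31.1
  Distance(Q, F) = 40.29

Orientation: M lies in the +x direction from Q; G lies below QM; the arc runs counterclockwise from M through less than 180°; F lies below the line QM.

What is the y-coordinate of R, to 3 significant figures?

-6.51

Checks: |GM| = 10.20 ✓; |GR| = 10.20 ✓; ∠(GR, RF) = 90.00° ✓; |RF| = 31.10 ✓; |QF| = 40.29 ✓.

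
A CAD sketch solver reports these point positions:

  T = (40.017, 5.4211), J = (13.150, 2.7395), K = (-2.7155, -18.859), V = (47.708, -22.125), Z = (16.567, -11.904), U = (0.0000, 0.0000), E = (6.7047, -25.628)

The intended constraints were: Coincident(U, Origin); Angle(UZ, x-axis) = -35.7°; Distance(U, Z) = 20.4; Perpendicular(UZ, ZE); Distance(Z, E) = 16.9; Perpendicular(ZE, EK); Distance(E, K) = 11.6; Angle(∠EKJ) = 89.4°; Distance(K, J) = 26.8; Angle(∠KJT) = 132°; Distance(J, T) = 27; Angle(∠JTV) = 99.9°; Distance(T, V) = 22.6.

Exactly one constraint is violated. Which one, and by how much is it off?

Distance(T, V) = 22.6 — off by 6.00.

U = (0.00, 0.00) ✓; UZ at -35.70° ✓; |UZ| = 20.40 ✓; ∠(UZ, ZE) = 90.00° ✓; |ZE| = 16.90 ✓; ∠(ZE, EK) = 90.00° ✓; |EK| = 11.60 ✓; ∠EKJ = 89.40° ✓; |KJ| = 26.80 ✓; ∠KJT = 132.0° ✓; |JT| = 27.00 ✓; ∠JTV = 99.90° ✓; |TV| = 28.60 ✗.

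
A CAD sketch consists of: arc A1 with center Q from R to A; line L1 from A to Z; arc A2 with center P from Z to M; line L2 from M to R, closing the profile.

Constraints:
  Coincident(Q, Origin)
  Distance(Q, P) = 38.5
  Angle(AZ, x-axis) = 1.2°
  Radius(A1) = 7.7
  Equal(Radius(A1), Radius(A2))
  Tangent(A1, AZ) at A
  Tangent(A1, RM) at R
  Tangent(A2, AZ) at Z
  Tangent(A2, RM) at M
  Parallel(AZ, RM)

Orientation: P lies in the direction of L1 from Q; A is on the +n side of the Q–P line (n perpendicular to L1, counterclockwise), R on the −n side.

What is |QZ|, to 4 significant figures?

39.26

The slot axis is L1's direction at 1.2°, so u = (cos 1.2°, sin 1.2°) = (0.9998, 0.02094) and n = (−sin 1.2°, cos 1.2°) = (-0.02094, 0.9998). Q is at the origin and P lies 38.5 along u from Q, so P = 38.5·u = (38.49, 0.8063). Tangency of A1 to both parallel lines with radius 7.7 puts A and R at Q ± 7.7·n: A = (-0.1613, 7.698), R = (0.1613, -7.698). Equal radii place Z and M the same way about P: Z = P + 7.7·n = (38.33, 8.505), M = P − 7.7·n = (38.65, -6.892). Then |QZ| = |Z − Q| = 39.26.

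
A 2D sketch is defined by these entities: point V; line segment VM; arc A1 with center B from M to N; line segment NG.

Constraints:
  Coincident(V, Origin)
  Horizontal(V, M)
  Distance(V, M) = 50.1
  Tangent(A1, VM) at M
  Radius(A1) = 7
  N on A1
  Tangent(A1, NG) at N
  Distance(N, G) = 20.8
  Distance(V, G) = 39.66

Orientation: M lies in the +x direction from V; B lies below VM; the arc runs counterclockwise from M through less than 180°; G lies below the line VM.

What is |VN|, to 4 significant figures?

44.22

V is at the origin; VM is horizontal with |VM| = 50.1 and M on the +x side, so M = (50.10, 0.000). The tangent condition forces BM to be normal to VM, so B = M + (0, -7) = (50.10, -7.000). Since BN ⟂ NG (tangency), |BG| = √(7.0² + 20.8²) = 21.95 regardless of where N sits on A1. So G lies on both circle(V, 39.66) and circle(B, 21.95); the below-VM intersection is G = (33.45, -21.30). N is the foot of the tangent from G: N = (44.08, -3.423).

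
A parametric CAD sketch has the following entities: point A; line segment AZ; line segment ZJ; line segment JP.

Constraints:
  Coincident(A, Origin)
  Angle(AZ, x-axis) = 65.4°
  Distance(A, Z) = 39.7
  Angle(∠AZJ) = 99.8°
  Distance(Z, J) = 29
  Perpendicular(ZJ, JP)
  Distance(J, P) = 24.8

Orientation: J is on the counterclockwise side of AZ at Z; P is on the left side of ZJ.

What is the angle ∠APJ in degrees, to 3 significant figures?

112°

A is at the origin; AZ runs at 65.4° with length 39.7, so Z = 39.7·(cos 65.4°, sin 65.4°) = (16.5, 36.1). ∠AZJ = 99.8°, so ZJ runs at 65.4° + (180° − 99.8°) = 146° from the x-axis; with |ZJ| = 29.0, J = Z + 29.0·(cos 146°, sin 146°) = (-7.40, 52.5). ZJ is perpendicular to JP; with |JP| = 24.8 on the left of ZJ, P = J + 24.8·(-0.565, -0.825) = (-21.4, 32.0). Then cos ∠APJ = PA·PJ / (|PA||PJ|), giving 112°.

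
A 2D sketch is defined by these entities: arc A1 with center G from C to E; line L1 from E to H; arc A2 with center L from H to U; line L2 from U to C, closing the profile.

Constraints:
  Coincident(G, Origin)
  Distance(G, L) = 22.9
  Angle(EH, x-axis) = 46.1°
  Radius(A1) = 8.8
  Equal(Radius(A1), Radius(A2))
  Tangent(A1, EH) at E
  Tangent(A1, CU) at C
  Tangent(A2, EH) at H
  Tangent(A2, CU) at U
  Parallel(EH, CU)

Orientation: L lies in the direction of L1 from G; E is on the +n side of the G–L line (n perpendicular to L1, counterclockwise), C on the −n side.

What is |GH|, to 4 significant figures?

24.53

The slot axis is L1's direction at 46.1°, so u = (cos 46.1°, sin 46.1°) = (0.6934, 0.7206) and n = (−sin 46.1°, cos 46.1°) = (-0.7206, 0.6934). G is at the origin and L lies 22.9 along u from G, so L = 22.9·u = (15.88, 16.50). Tangency of A1 to both parallel lines with radius 8.8 puts E and C at G ± 8.8·n: E = (-6.341, 6.102), C = (6.341, -6.102). Equal radii place H and U the same way about L: H = L + 8.8·n = (9.538, 22.60), U = L − 8.8·n = (22.22, 10.40). Then |GH| = |H − G| = 24.53.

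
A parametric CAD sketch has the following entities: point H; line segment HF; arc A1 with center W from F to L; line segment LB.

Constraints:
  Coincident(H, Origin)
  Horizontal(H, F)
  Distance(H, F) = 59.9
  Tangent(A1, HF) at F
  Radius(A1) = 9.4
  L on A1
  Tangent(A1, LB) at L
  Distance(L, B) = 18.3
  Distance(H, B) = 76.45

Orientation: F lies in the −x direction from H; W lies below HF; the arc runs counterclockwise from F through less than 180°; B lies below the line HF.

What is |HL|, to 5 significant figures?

69.668

H is at the origin; HF is horizontal with |HF| = 59.9 and F on the −x side, so F = (-59.900, 0.0000). Since A1 is tangent to HF there, WF ⟂ HF, so W = F + (0, -9.4) = (-59.900, -9.4000). Since WL ⟂ LB (tangency), |WB| = √(9.4² + 18.3²) = 20.573 regardless of where L sits on A1. So B lies on both circle(H, 76.45) and circle(W, 20.573); the below-HF intersection is B = (-71.836, -26.156). L is the foot of the tangent from B: L = (-69.202, -8.0469).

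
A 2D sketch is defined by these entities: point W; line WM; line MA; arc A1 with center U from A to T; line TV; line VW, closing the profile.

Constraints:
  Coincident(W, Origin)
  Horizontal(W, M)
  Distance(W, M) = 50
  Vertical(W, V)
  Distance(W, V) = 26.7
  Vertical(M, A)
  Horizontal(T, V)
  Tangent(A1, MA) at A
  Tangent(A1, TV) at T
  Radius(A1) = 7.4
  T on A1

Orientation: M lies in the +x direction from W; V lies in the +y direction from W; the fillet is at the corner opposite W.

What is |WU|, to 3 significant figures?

46.8

W is at the origin; W and M share the same y with |WM| = 50.0 and M on the +x side, so M = (50.0, 0.00). W and V share the same x with |WV| = 26.7 and V on the +y side, so V = (0.00, 26.7). The virtual corner opposite W is at (50.0, 26.7). The tangent condition forces UA to be normal to MA and since A1 is tangent to TV there, UT ⟂ TV, with radius 7.4, so the center U sits 7.4 in from both sides at U = (42.6, 19.3). Then |WU| = |U − W| = 46.8.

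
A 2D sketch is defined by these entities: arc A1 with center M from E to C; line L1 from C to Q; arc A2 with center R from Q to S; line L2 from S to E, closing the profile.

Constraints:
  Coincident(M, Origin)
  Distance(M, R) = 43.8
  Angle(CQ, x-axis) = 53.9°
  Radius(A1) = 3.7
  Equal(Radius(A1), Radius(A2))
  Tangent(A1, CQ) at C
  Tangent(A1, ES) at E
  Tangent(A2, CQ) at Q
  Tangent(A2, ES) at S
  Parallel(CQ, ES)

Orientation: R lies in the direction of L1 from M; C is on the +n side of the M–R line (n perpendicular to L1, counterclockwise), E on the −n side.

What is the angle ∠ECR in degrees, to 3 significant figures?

85.2°

M is at the origin and R lies 43.8 along u from M, so R = 43.8·u = (25.8, 35.4). Tangency of A1 to both parallel lines with radius 3.7 puts C and E at M ± 3.7·n: C = (-2.99, 2.18), E = (2.99, -2.18). Then cos ∠ECR = CE·CR / (|CE||CR|), giving 85.2°.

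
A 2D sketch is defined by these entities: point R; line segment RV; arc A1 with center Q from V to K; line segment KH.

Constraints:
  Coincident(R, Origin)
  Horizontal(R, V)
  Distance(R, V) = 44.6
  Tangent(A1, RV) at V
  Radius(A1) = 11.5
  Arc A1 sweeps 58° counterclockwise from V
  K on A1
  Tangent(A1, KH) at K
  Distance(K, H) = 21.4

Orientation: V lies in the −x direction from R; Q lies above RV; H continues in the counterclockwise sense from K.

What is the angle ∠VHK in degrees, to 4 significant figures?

9.845°

R is at the origin; RV is horizontal with |RV| = 44.6 and V on the −x side, so V = (-44.60, 0.000). A1 meets RV tangentially, so QV is at right angles to RV, so Q = V + (0, 11.5) = (-44.60, 11.50). On A1, V sits at bearing -90° from Q; a 58° counterclockwise sweep puts K at bearing -32°, so K = Q + 11.5·(cos -32°, sin -32°) = (-34.85, 5.406). Since A1 is tangent to KH there, QK ⟂ KH, so KH runs along (−sin -32°, cos -32°); with |KH| = 21.4, H = (-23.51, 23.55). Then cos ∠VHK = HV·HK / (|HV||HK|), giving 9.845°.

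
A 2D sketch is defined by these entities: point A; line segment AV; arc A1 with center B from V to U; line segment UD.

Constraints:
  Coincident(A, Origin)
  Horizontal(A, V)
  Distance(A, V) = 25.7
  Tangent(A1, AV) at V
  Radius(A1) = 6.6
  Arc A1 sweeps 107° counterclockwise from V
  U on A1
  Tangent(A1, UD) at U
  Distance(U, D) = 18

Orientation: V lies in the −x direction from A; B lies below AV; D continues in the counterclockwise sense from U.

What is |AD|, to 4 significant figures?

37.12

A is at the origin; A and V share the same y with |AV| = 25.7 and V on the −x side, so V = (-25.70, 0.000). A1 meets AV tangentially, so BV is at right angles to AV, so B = V + (0, -6.6) = (-25.70, -6.600). On A1, V sits at bearing 90° from B; a 107° counterclockwise sweep puts U at bearing 197°, so U = B + 6.6·(cos 197°, sin 197°) = (-32.01, -8.530). Since A1 is tangent to UD there, BU ⟂ UD, so UD runs along (−sin 197°, cos 197°); with |UD| = 18.0, D = (-26.75, -25.74). Then |AD| = |D − A| = 37.12.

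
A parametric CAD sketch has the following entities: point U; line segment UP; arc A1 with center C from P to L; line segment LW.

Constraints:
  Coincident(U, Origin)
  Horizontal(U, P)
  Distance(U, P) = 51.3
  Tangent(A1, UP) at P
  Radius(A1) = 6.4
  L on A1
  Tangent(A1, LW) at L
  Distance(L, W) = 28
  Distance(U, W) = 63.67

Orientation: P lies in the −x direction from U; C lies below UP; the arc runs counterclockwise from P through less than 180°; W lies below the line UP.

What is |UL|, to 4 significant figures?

58.09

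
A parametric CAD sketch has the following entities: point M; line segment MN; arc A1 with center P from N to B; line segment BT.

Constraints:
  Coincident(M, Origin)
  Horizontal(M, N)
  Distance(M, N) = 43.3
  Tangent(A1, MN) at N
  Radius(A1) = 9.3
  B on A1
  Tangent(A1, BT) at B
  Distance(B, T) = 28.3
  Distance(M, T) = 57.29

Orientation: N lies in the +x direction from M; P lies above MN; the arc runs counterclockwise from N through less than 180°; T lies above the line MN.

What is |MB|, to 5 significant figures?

53.498

Checks: ∠(PN, NM) = 90.00° ✓; |PB| = 9.300 ✓; ∠(PB, BT) = 90.00° ✓; |BT| = 28.30 ✓; |MT| = 57.29 ✓.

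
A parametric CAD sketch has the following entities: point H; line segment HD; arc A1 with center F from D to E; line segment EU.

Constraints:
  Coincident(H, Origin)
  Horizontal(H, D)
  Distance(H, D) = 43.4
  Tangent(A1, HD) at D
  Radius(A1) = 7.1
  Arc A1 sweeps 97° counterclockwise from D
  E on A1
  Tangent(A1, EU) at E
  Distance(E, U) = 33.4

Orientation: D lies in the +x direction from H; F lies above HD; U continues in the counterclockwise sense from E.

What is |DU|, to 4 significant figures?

41.22

On A1, D sits at bearing -90° from F; a 97° counterclockwise sweep puts E at bearing 7°, so E = F + 7.1·(cos 7°, sin 7°) = (50.45, 7.965). Tangency of A1 to EU means the radius FE is perpendicular to EU, so EU runs along (−sin 7°, cos 7°); with |EU| = 33.4, U = (46.38, 41.12). Then |DU| = |U − D| = 41.22.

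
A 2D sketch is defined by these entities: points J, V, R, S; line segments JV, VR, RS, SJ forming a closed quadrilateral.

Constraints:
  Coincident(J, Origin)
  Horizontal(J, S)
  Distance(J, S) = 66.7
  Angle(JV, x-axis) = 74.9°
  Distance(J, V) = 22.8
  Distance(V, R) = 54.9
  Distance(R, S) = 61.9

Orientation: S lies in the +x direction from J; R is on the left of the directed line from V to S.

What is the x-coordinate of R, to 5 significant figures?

46.845

J is at the origin; J and S share the same y with |JS| = 66.7 and S in +x, so S = (66.7, 0). JV runs at 74.9° with |JV| = 22.8, so V = (5.9395, 22.013). R is determined by |VR| = 54.9 and |RS| = 61.9 together: it lies at the intersection of circle(V, 54.9) and circle(S, 61.9). With |VS| = 64.625, the foot of the radical line on VS is 25.987 from V and the perpendicular offset is √(54.9² − 25.987²) = 48.360. Taking the left-of-VS solution: R = (46.845, 58.629).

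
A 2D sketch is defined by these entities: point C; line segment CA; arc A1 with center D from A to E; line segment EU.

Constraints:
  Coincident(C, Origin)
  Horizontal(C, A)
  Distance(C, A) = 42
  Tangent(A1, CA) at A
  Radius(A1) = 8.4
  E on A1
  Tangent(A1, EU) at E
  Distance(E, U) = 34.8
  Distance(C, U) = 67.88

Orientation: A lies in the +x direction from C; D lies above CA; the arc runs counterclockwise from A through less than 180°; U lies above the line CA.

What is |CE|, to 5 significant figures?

50.975

C is at the origin; CA is horizontal with |CA| = 42.0 and A on the +x side, so A = (42.000, 0.0000). Tangency of A1 to CA means the radius DA is perpendicular to CA, so D = A + (0, 8.4) = (42.000, 8.4000). Since DE ⟂ EU (tangency), |DU| = √(8.4² + 34.8²) = 35.799 regardless of where E sits on A1. So U lies on both circle(C, 67.88) and circle(D, 35.799); the above-CA intersection is U = (52.939, 42.487). E is the foot of the tangent from U: E = (50.377, 7.7817).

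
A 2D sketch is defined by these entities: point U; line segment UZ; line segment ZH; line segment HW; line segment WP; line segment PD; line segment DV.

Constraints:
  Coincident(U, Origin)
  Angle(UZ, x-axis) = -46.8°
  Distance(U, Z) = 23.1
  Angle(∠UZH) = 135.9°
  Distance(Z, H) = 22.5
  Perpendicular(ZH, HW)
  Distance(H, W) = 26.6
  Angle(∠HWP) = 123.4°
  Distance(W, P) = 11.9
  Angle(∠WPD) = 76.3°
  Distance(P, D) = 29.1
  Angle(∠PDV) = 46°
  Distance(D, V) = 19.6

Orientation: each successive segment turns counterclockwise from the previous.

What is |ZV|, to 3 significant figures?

24.8

U is at the origin; UZ runs at -46.8° with length 23.1, so Z = (15.8, -16.8). ∠UZH = 135.9° gives ZH at -2.70° from the x-axis; with |ZH| = 22.5, H = (38.3, -17.9). ZH is perpendicular to HW, so HW runs at 87.3°; with |HW| = 26.6, W = (39.5, 8.67). ∠HWP = 123.4° gives WP at 144° from the x-axis; with |WP| = 11.9, P = (29.9, 15.7). ∠WPD = 76.3° gives PD at -112° from the x-axis; with |PD| = 29.1, D = (18.8, -11.2). ∠PDV = 46.0° gives DV at 21.6° from the x-axis; with |DV| = 19.6, V = (37.1, -4.01). Then |ZV| = |V − Z| = 24.8.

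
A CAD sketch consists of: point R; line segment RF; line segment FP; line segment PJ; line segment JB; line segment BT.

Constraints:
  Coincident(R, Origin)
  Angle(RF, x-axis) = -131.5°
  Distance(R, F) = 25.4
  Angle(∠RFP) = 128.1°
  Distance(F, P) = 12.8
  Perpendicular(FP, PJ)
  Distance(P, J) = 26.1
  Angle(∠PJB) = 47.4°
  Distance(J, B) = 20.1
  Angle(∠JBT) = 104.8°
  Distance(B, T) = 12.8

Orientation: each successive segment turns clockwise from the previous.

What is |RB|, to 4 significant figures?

15.60

R is at the origin; RF runs at -131.5° with length 25.4, so F = (-16.83, -19.02). ∠RFP = 128.1° gives FP at 176.6° from the x-axis; with |FP| = 12.8, P = (-29.61, -18.26). FP is perpendicular to PJ, so PJ runs at 86.60°; with |PJ| = 26.1, J = (-28.06, 7.790). ∠PJB = 47.4° gives JB at -46.00° from the x-axis; with |JB| = 20.1, B = (-14.10, -6.669). Then |RB| = |B − R| = 15.60.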